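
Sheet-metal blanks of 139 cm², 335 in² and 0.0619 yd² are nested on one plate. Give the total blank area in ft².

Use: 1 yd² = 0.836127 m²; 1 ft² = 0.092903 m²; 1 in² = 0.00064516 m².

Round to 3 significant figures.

3.03 ft²

139 cm² × 0.0001 = 0.0139 m²
335 in² × 0.00064516 = 0.216129 m²
0.0619 yd² × 0.836127 = 0.0517563 m²
Sum: 0.0139 + 0.216129 + 0.0517563 = 0.281785 m²
In ft²: 0.281785 / 0.092903 = 3.03311 ft²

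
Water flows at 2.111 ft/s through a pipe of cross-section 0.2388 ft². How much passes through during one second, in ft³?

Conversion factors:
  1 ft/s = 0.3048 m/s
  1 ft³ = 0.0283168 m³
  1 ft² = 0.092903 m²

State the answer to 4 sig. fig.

0.5041 ft³

2.111 ft/s × 0.3048 = 0.643433 m/s
0.2388 ft² × 0.092903 = 0.0221852 m²
V = v × A × t = 0.643433 m/s × 0.0221852 m² × 1 s = 0.0142747 m³
0.0142747 m³ ÷ (0.0283168 m³/ft³) = 0.504107 ft³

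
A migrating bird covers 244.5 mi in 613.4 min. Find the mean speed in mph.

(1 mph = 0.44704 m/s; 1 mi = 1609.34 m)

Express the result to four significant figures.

23.92 mph

244.5 mi × 1609.34 → 393484 m
613.4 min × 60 → 36804 s
v = d / t = 393484 m / 36804 s = 10.6913 m/s
10.6913 m/s ÷ (0.44704 m/s/mph) = 23.9158 mph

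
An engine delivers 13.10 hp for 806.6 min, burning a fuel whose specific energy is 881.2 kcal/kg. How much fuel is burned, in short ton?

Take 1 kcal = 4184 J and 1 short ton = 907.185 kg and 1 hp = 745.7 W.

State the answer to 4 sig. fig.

13.10 hp → 9768.67 W
806.6 min → 48396 s
E = P × t = 9768.67 × 48396 = 4.72765×10⁸ J
881.2 kcal/kg → 3.68694×10⁶ J/kg
m = E / e_s = 4.72765×10⁸ / 3.68694×10⁶ = 128.227 kg
In short ton: 128.227 / 907.185 = 0.141346 short ton

0.1413 short ton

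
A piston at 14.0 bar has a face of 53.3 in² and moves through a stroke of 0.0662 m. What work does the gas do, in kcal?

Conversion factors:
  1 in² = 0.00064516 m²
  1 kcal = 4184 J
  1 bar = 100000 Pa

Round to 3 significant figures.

14.0 bar → 1.4×10⁶ Pa
53.3 in² → 0.034387 m²
F = P × A = 1.4×10⁶ × 0.034387 = 48141.8 N
W = F × d = 48141.8 × 0.0662 = 3186.99 J
In kcal: 3186.99 / 4184 = 0.761709 kcal

0.762 kcal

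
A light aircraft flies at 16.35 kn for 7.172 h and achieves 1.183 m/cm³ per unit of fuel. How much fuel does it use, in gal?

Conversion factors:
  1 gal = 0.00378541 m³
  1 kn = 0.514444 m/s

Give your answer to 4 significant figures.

48.50 gal

16.35 kn → 8.41116 m/s
7.172 h → 25819.2 s
d = v × t = 8.41116 × 25819.2 = 217169 m
1.183 m/cm³ → 1.183×10⁶ m/m³
V = d / (distance per unit fuel) = 217169 / 1.183×10⁶ = 0.183575 m³
In gal: 0.183575 / 0.00378541 = 48.4954 gal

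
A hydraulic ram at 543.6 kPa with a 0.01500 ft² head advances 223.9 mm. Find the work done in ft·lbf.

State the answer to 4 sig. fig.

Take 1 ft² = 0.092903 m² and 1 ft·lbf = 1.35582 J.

125.1 ft·lbf

543.6 kPa → 543600 Pa
0.01500 ft² → 0.00139354 m²
F = P × A = 543600 × 0.00139354 = 757.528 N
223.9 mm → 0.2239 m
W = F × d = 757.528 × 0.2239 = 169.611 J
In ft·lbf: 169.611 / 1.35582 = 125.098 ft·lbf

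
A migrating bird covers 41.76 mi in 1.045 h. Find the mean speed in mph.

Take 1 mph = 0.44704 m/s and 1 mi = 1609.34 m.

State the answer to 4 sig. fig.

41.76 mi × 1609.34 → 67206 m
1.045 h × 3600 → 3762 s
v = d / t = 67206 m / 3762 s = 17.8644 m/s
17.8644 m/s ÷ (0.44704 m/s/mph) = 39.9615 mph

39.96 mph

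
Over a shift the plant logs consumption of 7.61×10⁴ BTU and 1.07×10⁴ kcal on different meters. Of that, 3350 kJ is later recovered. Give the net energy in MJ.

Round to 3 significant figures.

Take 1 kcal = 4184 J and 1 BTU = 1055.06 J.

122 MJ

7.61×10⁴ BTU × 1055.06 = 8.02901×10⁷ J
1.07×10⁴ kcal × 4184 = 4.47688×10⁷ J
3350 kJ × 1000 = 3.35×10⁶ J
Net: 8.02901×10⁷ + 4.47688×10⁷ − 3.35×10⁶ = 1.21709×10⁸ J
In MJ: 1.21709×10⁸ / 1000000 = 121.709 MJ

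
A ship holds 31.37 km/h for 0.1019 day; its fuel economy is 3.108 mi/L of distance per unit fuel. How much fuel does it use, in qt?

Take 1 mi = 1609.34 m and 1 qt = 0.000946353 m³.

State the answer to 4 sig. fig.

31.37 km/h → 8.71389 m/s
0.1019 day → 8804.16 s
d = v × t = 8.71389 × 8804.16 = 76718.5 m
3.108 mi/L → 5.00183×10⁶ m/m³
V = d / (distance per unit fuel) = 76718.5 / 5.00183×10⁶ = 0.0153381 m³
In qt: 0.0153381 / 0.000946353 = 16.2076 qt

16.21 qt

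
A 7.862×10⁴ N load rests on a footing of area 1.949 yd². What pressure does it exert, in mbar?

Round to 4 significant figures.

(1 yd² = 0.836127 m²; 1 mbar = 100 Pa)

1.949 yd² × 0.836127 = 1.62961 m²
P = F / A = 78620 N / 1.62961 m² = 48244.7 Pa
48244.7 Pa ÷ (100 Pa/mbar) = 482.447 mbar

482.4 mbar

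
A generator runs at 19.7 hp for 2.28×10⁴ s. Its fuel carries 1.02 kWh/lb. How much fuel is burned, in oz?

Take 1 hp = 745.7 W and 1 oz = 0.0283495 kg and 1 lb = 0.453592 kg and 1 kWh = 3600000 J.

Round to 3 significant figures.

19.7 hp → 14690.3 W
E = P × t = 14690.3 × 22800 = 3.34939×10⁸ J
1.02 kWh/lb → 8.09538×10⁶ J/kg
m = E / e_s = 3.34939×10⁸ / 8.09538×10⁶ = 41.3741 kg
In oz: 41.3741 / 0.0283495 = 1459.43 oz

1460 oz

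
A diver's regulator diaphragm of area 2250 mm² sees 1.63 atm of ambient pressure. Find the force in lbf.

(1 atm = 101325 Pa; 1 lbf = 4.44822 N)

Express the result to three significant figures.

83.5 lbf

1.63 atm × 101325 = 165160 Pa
2250 mm² × 10⁻⁶ = 0.00225 m²
F = P × A = 165160 Pa × 0.00225 m² = 371.61 N
371.61 N ÷ (4.44822 N/lbf) = 83.5413 lbf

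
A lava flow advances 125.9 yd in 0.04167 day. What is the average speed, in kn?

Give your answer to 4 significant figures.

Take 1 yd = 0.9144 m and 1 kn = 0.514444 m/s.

0.06216 kn

125.9 yd × 0.9144 → 115.123 m
0.04167 day × 86400 → 3600.29 s
v = d / t = 115.123 m / 3600.29 s = 0.031976 m/s
0.031976 m/s ÷ (0.514444 m/s/kn) = 0.0621564 kn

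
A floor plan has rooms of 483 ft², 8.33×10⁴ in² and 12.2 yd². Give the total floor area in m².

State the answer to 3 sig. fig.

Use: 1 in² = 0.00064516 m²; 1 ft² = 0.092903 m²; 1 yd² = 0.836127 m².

483 ft² × 0.092903 = 44.8721 m²
8.33×10⁴ in² × 0.00064516 = 53.7418 m²
12.2 yd² × 0.836127 = 10.2007 m²
Combined: 44.8721 + 53.7418 + 10.2007 = 108.815 m²

109 m²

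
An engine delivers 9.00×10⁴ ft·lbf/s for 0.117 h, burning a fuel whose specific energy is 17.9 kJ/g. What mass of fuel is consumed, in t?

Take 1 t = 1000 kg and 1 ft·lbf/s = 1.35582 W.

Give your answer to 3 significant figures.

9.00×10⁴ ft·lbf/s → 122024 W
0.117 h → 421.2 s
E = P × t = 122024 × 421.2 = 5.13965×10⁷ J
17.9 kJ/g → 1.79×10⁷ J/kg
m = E / e_s = 5.13965×10⁷ / 1.79×10⁷ = 2.87131 kg
In t: 2.87131 / 1000 = 0.00287131 t

0.00287 t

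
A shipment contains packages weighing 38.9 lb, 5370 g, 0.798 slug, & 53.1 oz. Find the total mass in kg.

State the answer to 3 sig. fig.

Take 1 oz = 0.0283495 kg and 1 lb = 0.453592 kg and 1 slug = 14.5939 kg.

36.2 kg

38.9 lb × 0.453592 = 17.6447 kg
5370 g × 0.001 = 5.37 kg
0.798 slug × 14.5939 = 11.6459 kg
53.1 oz × 0.0283495 = 1.50536 kg
Combined: 17.6447 + 5.37 + 11.6459 + 1.50536 = 36.166 kg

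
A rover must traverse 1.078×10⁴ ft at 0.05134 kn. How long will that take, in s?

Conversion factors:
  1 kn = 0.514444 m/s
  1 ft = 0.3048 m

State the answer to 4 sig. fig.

1.244×10⁵ s

1.078×10⁴ ft × 0.3048 = 3285.74 m
0.05134 kn × 0.514444 = 0.0264116 m/s
t = d / v = 3285.74 m / 0.0264116 m/s = 124405 s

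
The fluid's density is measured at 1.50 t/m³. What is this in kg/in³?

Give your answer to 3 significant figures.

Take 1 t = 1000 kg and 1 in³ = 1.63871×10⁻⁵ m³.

1.50 t/m³ × 1000 kg/t = 1500 kg/m³
1500 kg/m³ × 1.63871×10⁻⁵ m³/in³ = 0.0245807 kg/in³

0.0246 kg/in³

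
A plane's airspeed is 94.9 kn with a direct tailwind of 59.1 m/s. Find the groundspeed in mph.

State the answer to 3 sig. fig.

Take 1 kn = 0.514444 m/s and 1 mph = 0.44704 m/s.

241 mph

94.9 kn × 0.514444 = 48.8207 m/s
59.1 m/s (already m/s)
Combined: 48.8207 + 59.1 = 107.921 m/s
In mph: 107.921 / 0.44704 = 241.412 mph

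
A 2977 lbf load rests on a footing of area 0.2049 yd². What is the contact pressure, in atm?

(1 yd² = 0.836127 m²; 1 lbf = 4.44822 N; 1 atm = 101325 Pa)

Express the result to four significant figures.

0.7628 atm

2977 lbf × 4.44822 = 13242.4 N
0.2049 yd² × 0.836127 = 0.171322 m²
P = F / A = 13242.4 N / 0.171322 m² = 77295.4 Pa
77295.4 Pa ÷ (101325 Pa/atm) = 0.762846 atm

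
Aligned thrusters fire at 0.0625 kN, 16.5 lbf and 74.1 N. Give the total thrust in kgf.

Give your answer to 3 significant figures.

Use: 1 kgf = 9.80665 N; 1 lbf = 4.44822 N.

21.4 kgf

0.0625 kN × 1000 = 62.5 N
16.5 lbf × 4.44822 = 73.3956 N
74.1 N (already N)
Sum: 62.5 + 73.3956 + 74.1 = 209.996 N
In kgf: 209.996 / 9.80665 = 21.4136 kgf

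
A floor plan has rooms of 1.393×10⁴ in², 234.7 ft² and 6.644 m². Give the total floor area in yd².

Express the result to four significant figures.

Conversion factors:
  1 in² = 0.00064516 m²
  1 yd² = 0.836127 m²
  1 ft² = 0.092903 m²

44.77 yd²

1.393×10⁴ in² × 0.00064516 = 8.98708 m²
234.7 ft² × 0.092903 = 21.8043 m²
6.644 m² (already m²)
Sum: 8.98708 + 21.8043 + 6.644 = 37.4354 m²
In yd²: 37.4354 / 0.836127 = 44.7724 yd²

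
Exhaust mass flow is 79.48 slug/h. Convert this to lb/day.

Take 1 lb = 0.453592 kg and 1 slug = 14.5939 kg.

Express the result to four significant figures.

79.48 slug/h × 14.5939 kg/slug ÷ 3600 s/h = 0.322201 kg/s
0.322201 kg/s ÷ 0.453592 kg/lb × 86400 s/day = 61372.7 lb/day

6.137×10⁴ lb/day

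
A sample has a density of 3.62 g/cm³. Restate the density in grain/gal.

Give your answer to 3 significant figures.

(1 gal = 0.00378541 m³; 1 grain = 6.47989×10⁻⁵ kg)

2.11×10⁵ grain/gal

3.62 g/cm³ × 0.001 kg/g ÷ 10⁻⁶ m³/cm³ = 3620 kg/m³
3620 kg/m³ ÷ 6.47989×10⁻⁵ kg/grain × 0.00378541 m³/gal = 211472 grain/gal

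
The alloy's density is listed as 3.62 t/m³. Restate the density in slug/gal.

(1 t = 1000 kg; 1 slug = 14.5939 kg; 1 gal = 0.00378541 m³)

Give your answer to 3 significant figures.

3.62 t/m³ × 1000 kg/t = 3620 kg/m³
3620 kg/m³ ÷ 14.5939 kg/slug × 0.00378541 m³/gal = 0.938967 slug/gal

0.939 slug/gal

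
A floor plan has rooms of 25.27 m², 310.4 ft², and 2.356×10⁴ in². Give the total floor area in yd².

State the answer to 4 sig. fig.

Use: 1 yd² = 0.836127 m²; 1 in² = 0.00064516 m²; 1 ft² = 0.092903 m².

82.89 yd²

25.27 m² (already m²)
310.4 ft² × 0.092903 = 28.8371 m²
2.356×10⁴ in² × 0.00064516 = 15.2 m²
Sum: 25.27 + 28.8371 + 15.2 = 69.3071 m²
In yd²: 69.3071 / 0.836127 = 82.8906 yd²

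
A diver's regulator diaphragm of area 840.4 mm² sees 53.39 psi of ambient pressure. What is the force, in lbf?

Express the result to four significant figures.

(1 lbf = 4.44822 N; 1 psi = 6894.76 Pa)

53.39 psi × 6894.76 → 368111 Pa
840.4 mm² × 10⁻⁶ → 8.404×10⁻⁴ m²
F = P × A = 368111 Pa × 8.404×10⁻⁴ m² = 309.36 N
309.36 N ÷ (4.44822 N/lbf) = 69.5469 lbf

69.55 lbf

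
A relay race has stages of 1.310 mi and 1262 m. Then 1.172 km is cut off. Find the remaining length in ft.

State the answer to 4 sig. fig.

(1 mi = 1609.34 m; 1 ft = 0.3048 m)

7212 ft

1.310 mi × 1609.34 → 2108.24 m
1262 m (already m)
1.172 km × 1000 → 1172 m
Sum: 2108.24 + 1262 − 1172 = 2198.24 m
In ft: 2198.24 / 0.3048 = 7212.07 ft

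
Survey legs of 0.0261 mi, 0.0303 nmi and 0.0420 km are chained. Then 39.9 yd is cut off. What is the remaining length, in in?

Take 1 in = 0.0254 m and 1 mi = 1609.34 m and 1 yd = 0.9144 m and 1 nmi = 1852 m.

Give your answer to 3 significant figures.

0.0261 mi × 1609.34 = 42.0038 m
0.0303 nmi × 1852 = 56.1156 m
0.0420 km × 1000 = 42 m
39.9 yd × 0.9144 = 36.4846 m
Result: 42.0038 + 56.1156 + 42 − 36.4846 = 103.635 m
In in: 103.635 / 0.0254 = 4080.12 in

4080 in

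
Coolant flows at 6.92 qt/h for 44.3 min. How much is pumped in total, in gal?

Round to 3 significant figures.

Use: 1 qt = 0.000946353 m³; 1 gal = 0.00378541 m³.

6.92 qt/h → 1.8191×10⁻⁶ m³/s
44.3 min → 2658 s
V = Q × t = 1.8191×10⁻⁶ × 2658 = 0.00483517 m³
In gal: 0.00483517 / 0.00378541 = 1.27732 gal

1.28 gal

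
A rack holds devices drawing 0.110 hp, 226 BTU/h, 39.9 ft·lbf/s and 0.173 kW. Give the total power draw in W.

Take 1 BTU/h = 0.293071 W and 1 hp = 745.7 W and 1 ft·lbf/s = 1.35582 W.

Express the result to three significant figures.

0.110 hp × 745.7 = 82.027 W
226 BTU/h × 0.293071 = 66.234 W
39.9 ft·lbf/s × 1.35582 = 54.0972 W
0.173 kW × 1000 = 173 W
Combined: 82.027 + 66.234 + 54.0972 + 173 = 375.358 W

375 W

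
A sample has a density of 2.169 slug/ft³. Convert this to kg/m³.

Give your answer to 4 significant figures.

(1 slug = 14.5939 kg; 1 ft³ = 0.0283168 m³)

1118 kg/m³

2.169 slug/ft³ × 14.5939 kg/slug ÷ 0.0283168 m³/ft³ = 1117.86 kg/m³
1117.86 kg/m³  = 1117.86 kg/m³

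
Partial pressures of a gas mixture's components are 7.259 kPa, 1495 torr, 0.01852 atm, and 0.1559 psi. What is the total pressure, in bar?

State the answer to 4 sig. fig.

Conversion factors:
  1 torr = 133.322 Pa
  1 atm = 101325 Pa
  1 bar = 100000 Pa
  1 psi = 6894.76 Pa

7.259 kPa × 1000 = 7259 Pa
1495 torr × 133.322 = 199316 Pa
0.01852 atm × 101325 = 1876.54 Pa
0.1559 psi × 6894.76 = 1074.89 Pa
Combined: 7259 + 199316 + 1876.54 + 1074.89 = 209526 Pa
In bar: 209526 / 100000 = 2.09526 bar

2.095 bar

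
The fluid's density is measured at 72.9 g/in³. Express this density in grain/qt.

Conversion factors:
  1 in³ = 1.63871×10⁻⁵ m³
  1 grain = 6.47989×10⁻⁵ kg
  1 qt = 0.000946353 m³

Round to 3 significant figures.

72.9 g/in³ × 0.001 kg/g ÷ 1.63871×10⁻⁵ m³/in³ = 4448.62 kg/m³
4448.62 kg/m³ ÷ 6.47989×10⁻⁵ kg/grain × 0.000946353 m³/qt = 64969.7 grain/qt

6.50×10⁴ grain/qt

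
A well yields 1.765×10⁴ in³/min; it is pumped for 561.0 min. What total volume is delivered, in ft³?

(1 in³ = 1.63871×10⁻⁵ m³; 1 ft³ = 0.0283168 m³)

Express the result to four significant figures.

5730 ft³

1.765×10⁴ in³/min → 0.00482054 m³/s
561.0 min → 33660 s
V = Q × t = 0.00482054 × 33660 = 162.259 m³
In ft³: 162.259 / 0.0283168 = 5730.13 ft³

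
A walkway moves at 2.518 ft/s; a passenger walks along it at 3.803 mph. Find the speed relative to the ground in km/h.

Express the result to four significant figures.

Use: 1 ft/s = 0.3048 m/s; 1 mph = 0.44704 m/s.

2.518 ft/s × 0.3048 → 0.767486 m/s
3.803 mph × 0.44704 → 1.70009 m/s
Sum: 0.767486 + 1.70009 = 2.46758 m/s
In km/h: 2.46758 / (1/3.6) = 8.88329 km/h

8.883 km/h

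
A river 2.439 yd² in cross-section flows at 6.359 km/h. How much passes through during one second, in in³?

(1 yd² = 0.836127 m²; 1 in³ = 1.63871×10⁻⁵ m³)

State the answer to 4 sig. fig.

2.198×10⁵ in³

6.359 km/h × (1/3.6) → 1.76639 m/s
2.439 yd² × 0.836127 → 2.03931 m²
V = v × A × t = 1.76639 m/s × 2.03931 m² × 1 s = 3.60222 m³
3.60222 m³ ÷ (1.63871×10⁻⁵ m³/in³) = 219820 in³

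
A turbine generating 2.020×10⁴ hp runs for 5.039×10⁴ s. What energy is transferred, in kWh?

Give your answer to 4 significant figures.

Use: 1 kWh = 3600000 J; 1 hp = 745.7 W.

2.108×10⁵ kWh

2.020×10⁴ hp × 745.7 = 1.50631×10⁷ W
E = P × t = 1.50631×10⁷ W × 50390 s = 7.5903×10¹¹ J
7.5903×10¹¹ J ÷ (3600000 J/kWh) = 210842 kWh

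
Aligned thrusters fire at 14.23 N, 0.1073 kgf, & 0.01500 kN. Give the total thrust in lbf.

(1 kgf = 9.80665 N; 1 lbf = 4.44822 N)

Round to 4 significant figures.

14.23 N (already N)
0.1073 kgf × 9.80665 → 1.05225 N
0.01500 kN × 1000 → 15 N
Combined: 14.23 + 1.05225 + 15 = 30.2822 N
In lbf: 30.2822 / 4.44822 = 6.80771 lbf

6.808 lbf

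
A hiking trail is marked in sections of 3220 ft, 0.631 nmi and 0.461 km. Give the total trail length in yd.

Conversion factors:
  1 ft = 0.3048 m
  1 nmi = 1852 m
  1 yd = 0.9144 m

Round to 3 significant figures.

2860 yd

3220 ft × 0.3048 = 981.456 m
0.631 nmi × 1852 = 1168.61 m
0.461 km × 1000 = 461 m
Total: 981.456 + 1168.61 + 461 = 2611.07 m
In yd: 2611.07 / 0.9144 = 2855.5 yd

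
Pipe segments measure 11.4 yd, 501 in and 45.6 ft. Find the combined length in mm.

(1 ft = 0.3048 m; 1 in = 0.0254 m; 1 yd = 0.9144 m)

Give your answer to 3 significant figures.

11.4 yd × 0.9144 → 10.4242 m
501 in × 0.0254 → 12.7254 m
45.6 ft × 0.3048 → 13.8989 m
Combined: 10.4242 + 12.7254 + 13.8989 = 37.0485 m
In mm: 37.0485 / 0.001 = 37048.5 mm

3.70×10⁴ mm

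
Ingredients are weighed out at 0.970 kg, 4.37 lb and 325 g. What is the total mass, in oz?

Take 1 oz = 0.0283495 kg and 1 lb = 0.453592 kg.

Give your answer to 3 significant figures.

116 oz

0.970 kg (already kg)
4.37 lb × 0.453592 = 1.9822 kg
325 g × 0.001 = 0.325 kg
Sum: 0.97 + 1.9822 + 0.325 = 3.2772 kg
In oz: 3.2772 / 0.0283495 = 115.6 oz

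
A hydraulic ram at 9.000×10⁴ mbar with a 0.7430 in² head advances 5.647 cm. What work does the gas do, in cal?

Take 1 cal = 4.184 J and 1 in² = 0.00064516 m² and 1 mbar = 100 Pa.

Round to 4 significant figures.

58.23 cal

9.000×10⁴ mbar → 9×10⁶ Pa
0.7430 in² → 4.79354×10⁻⁴ m²
F = P × A = 9×10⁶ × 4.79354×10⁻⁴ = 4314.19 N
5.647 cm → 0.05647 m
W = F × d = 4314.19 × 0.05647 = 243.622 J
In cal: 243.622 / 4.184 = 58.2271 cal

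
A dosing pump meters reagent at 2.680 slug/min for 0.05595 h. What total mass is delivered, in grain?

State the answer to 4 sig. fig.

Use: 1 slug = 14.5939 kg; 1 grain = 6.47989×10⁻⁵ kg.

2.026×10⁶ grain

2.680 slug/min → 0.651861 kg/s
0.05595 h → 201.42 s
m = ṁ × t = 0.651861 × 201.42 = 131.298 kg
In grain: 131.298 / 6.47989×10⁻⁵ = 2.02624×10⁶ grain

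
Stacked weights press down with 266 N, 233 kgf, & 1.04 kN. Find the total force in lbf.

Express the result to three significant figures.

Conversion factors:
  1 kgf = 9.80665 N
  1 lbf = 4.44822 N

807 lbf

266 N (already N)
233 kgf × 9.80665 = 2284.95 N
1.04 kN × 1000 = 1040 N
Sum: 266 + 2284.95 + 1040 = 3590.95 N
In lbf: 3590.95 / 4.44822 = 807.278 lbf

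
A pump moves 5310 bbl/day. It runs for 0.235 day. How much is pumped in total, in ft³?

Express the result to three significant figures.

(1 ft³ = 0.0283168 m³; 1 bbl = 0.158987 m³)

5310 bbl/day → 0.00977108 m³/s
0.235 day → 20304 s
V = Q × t = 0.00977108 × 20304 = 198.392 m³
In ft³: 198.392 / 0.0283168 = 7006.16 ft³

7010 ft³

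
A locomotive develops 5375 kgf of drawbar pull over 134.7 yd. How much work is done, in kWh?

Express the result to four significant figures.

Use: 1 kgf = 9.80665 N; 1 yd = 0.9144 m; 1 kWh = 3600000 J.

5375 kgf × 9.80665 = 52710.7 N
134.7 yd × 0.9144 = 123.17 m
W = F × d = 52710.7 N × 123.17 m = 6.49238×10⁶ J
6.49238×10⁶ J ÷ (3600000 J/kWh) = 1.80344 kWh

1.803 kWh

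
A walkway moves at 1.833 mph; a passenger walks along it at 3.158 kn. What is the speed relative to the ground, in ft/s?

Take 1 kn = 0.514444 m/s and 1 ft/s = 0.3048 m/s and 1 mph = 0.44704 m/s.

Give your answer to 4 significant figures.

1.833 mph × 0.44704 = 0.819424 m/s
3.158 kn × 0.514444 = 1.62461 m/s
Sum: 0.819424 + 1.62461 = 2.44403 m/s
In ft/s: 2.44403 / 0.3048 = 8.01847 ft/s

8.018 ft/s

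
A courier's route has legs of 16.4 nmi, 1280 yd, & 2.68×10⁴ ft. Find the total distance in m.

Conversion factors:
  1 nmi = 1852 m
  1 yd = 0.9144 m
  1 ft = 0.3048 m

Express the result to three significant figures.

16.4 nmi × 1852 = 30372.8 m
1280 yd × 0.9144 = 1170.43 m
2.68×10⁴ ft × 0.3048 = 8168.64 m
Combined: 30372.8 + 1170.43 + 8168.64 = 39711.9 m

3.97×10⁴ m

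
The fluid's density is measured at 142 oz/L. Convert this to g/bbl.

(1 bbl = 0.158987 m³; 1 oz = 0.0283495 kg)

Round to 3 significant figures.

6.40×10⁵ g/bbl

142 oz/L × 0.0283495 kg/oz ÷ 0.001 m³/L = 4025.63 kg/m³
4025.63 kg/m³ ÷ 0.001 kg/g × 0.158987 m³/bbl = 640023 g/bbl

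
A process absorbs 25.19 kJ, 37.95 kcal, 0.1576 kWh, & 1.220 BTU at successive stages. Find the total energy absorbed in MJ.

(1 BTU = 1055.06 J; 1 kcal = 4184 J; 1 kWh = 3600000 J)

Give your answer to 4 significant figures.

25.19 kJ × 1000 → 25190 J
37.95 kcal × 4184 → 158783 J
0.1576 kWh × 3600000 → 567360 J
1.220 BTU × 1055.06 → 1287.17 J
Total: 25190 + 158783 + 567360 + 1287.17 = 752620 J
In MJ: 752620 / 1000000 = 0.75262 MJ

0.7526 MJ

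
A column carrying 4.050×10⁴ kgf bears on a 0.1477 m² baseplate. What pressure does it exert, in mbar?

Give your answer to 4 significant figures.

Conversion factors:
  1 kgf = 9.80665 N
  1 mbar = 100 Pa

4.050×10⁴ kgf × 9.80665 → 397169 N
P = F / A = 397169 N / 0.1477 m² = 2.68903×10⁶ Pa
2.68903×10⁶ Pa ÷ (100 Pa/mbar) = 26890.3 mbar

2.689×10⁴ mbar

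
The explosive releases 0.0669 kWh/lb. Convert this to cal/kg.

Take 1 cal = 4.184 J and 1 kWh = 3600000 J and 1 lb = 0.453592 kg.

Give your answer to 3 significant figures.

0.0669 kWh/lb × 3600000 J/kWh ÷ 0.453592 kg/lb = 530962 J/kg
530962 J/kg ÷ 4.184 J/cal = 126903 cal/kg

1.27×10⁵ cal/kg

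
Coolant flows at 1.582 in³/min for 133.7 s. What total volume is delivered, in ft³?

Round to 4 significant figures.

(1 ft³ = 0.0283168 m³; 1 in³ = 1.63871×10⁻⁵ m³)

0.002040 ft³

1.582 in³/min → 4.32073×10⁻⁷ m³/s
V = Q × t = 4.32073×10⁻⁷ × 133.7 = 5.77682×10⁻⁵ m³
In ft³: 5.77682×10⁻⁵ / 0.0283168 = 0.00204007 ft³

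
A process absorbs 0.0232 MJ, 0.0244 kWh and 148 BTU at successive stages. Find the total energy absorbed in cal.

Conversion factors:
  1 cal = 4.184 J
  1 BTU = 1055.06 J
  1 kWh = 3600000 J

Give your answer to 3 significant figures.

0.0232 MJ × 1000000 = 23200 J
0.0244 kWh × 3600000 = 87840 J
148 BTU × 1055.06 = 156149 J
Combined: 23200 + 87840 + 156149 = 267189 J
In cal: 267189 / 4.184 = 63859.7 cal

6.39×10⁴ cal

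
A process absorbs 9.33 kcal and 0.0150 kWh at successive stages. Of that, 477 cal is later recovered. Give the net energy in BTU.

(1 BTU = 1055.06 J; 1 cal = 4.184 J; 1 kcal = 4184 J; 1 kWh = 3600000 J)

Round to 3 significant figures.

9.33 kcal × 4184 → 39036.7 J
0.0150 kWh × 3600000 → 54000 J
477 cal × 4.184 → 1995.77 J
Sum: 39036.7 + 54000 − 1995.77 = 91040.9 J
In BTU: 91040.9 / 1055.06 = 86.2898 BTU

86.3 BTU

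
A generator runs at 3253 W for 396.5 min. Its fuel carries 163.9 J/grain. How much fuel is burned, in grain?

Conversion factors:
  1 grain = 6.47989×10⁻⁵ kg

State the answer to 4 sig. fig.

396.5 min → 23790 s
E = P × t = 3253 × 23790 = 7.73889×10⁷ J
163.9 J/grain → 2.52936×10⁶ J/kg
m = E / e_s = 7.73889×10⁷ / 2.52936×10⁶ = 30.5962 kg
In grain: 30.5962 / 6.47989×10⁻⁵ = 472172 grain

4.722×10⁵ grain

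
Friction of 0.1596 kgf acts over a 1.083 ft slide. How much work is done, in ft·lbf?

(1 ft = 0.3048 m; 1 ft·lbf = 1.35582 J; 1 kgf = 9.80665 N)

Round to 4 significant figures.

0.3811 ft·lbf

0.1596 kgf × 9.80665 = 1.56514 N
1.083 ft × 0.3048 = 0.330098 m
W = F × d = 1.56514 N × 0.330098 m = 0.51665 J
0.51665 J ÷ (1.35582 J/ft·lbf) = 0.381061 ft·lbf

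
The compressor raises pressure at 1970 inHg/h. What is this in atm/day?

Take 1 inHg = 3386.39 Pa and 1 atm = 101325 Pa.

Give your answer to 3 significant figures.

1580 atm/day

1970 inHg/h × 3386.39 Pa/inHg ÷ 3600 s/h = 1853.11 Pa/s
1853.11 Pa/s ÷ 101325 Pa/atm × 86400 s/day = 1580.15 atm/day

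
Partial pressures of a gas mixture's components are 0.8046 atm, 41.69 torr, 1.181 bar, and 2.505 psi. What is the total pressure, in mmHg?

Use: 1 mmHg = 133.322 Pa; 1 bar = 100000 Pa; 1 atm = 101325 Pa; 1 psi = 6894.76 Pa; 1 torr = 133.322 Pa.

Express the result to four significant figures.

0.8046 atm × 101325 = 81526.1 Pa
41.69 torr × 133.322 = 5558.19 Pa
1.181 bar × 100000 = 118100 Pa
2.505 psi × 6894.76 = 17271.4 Pa
Total: 81526.1 + 5558.19 + 118100 + 17271.4 = 222456 Pa
In mmHg: 222456 / 133.322 = 1668.56 mmHg

1669 mmHg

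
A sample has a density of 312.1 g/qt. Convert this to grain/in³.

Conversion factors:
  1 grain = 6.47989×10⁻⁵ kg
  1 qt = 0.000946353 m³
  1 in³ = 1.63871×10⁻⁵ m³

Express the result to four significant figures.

312.1 g/qt × 0.001 kg/g ÷ 0.000946353 m³/qt = 329.792 kg/m³
329.792 kg/m³ ÷ 6.47989×10⁻⁵ kg/grain × 1.63871×10⁻⁵ m³/in³ = 83.4016 grain/in³

83.40 grain/in³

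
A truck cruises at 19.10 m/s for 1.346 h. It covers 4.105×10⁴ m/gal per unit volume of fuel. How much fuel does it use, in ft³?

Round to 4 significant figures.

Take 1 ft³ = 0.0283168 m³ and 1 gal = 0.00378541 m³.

1.346 h → 4845.6 s
d = v × t = 19.1 × 4845.6 = 92551 m
4.105×10⁴ m/gal → 1.08443×10⁷ m/m³
V = d / (distance per unit fuel) = 92551 / 1.08443×10⁷ = 0.00853453 m³
In ft³: 0.00853453 / 0.0283168 = 0.301395 ft³

0.3014 ft³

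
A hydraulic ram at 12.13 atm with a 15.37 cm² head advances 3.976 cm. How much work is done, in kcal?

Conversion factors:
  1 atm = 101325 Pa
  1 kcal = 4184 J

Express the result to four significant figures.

12.13 atm → 1.22907×10⁶ Pa
15.37 cm² → 0.001537 m²
F = P × A = 1.22907×10⁶ × 0.001537 = 1889.08 N
3.976 cm → 0.03976 m
W = F × d = 1889.08 × 0.03976 = 75.1098 J
In kcal: 75.1098 / 4184 = 0.0179517 kcal

0.01795 kcal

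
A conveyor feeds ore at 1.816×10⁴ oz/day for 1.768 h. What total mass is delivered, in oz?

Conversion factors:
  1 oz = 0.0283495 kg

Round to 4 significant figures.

1.816×10⁴ oz/day → 0.00595864 kg/s
1.768 h → 6364.8 s
m = ṁ × t = 0.00595864 × 6364.8 = 37.9256 kg
In oz: 37.9256 / 0.0283495 = 1337.79 oz

1338 oz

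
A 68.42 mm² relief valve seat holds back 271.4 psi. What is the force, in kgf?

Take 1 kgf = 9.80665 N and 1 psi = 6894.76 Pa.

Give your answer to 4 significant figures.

13.06 kgf

271.4 psi × 6894.76 = 1.87124×10⁶ Pa
68.42 mm² × 10⁻⁶ = 6.842×10⁻⁵ m²
F = P × A = 1.87124×10⁶ Pa × 6.842×10⁻⁵ m² = 128.03 N
128.03 N ÷ (9.80665 N/kgf) = 13.0554 kgf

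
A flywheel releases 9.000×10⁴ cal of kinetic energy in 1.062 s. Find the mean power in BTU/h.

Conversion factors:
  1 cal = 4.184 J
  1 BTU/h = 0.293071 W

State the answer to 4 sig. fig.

1.210×10⁶ BTU/h

9.000×10⁴ cal × 4.184 = 376560 J
P = E / t = 376560 J / 1.062 s = 354576 W
354576 W ÷ (0.293071 W/BTU/h) = 1.20986×10⁶ BTU/h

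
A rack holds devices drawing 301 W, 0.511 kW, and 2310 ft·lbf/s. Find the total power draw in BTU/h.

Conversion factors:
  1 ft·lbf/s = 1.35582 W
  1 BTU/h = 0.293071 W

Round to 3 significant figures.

301 W (already W)
0.511 kW × 1000 → 511 W
2310 ft·lbf/s × 1.35582 → 3131.94 W
Total: 301 + 511 + 3131.94 = 3943.94 W
In BTU/h: 3943.94 / 0.293071 = 13457.3 BTU/h

1.35×10⁴ BTU/h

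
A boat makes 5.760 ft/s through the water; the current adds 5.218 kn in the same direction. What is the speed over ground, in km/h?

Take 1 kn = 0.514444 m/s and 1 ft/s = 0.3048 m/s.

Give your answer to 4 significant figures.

15.98 km/h

5.760 ft/s × 0.3048 = 1.75565 m/s
5.218 kn × 0.514444 = 2.68437 m/s
Combined: 1.75565 + 2.68437 = 4.44002 m/s
In km/h: 4.44002 / (1/3.6) = 15.9841 km/h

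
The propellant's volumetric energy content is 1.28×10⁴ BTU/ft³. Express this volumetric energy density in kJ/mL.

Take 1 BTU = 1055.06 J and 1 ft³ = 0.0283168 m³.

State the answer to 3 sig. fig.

1.28×10⁴ BTU/ft³ × 1055.06 J/BTU ÷ 0.0283168 m³/ft³ = 4.76917×10⁸ J/m³
4.76917×10⁸ J/m³ ÷ 1000 J/kJ × 10⁻⁶ m³/mL = 0.476917 kJ/mL

0.477 kJ/mL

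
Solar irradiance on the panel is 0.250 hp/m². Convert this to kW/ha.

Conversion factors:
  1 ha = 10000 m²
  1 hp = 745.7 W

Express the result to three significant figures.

0.250 hp/m² × 745.7 W/hp = 186.425 W/m²
186.425 W/m² ÷ 1000 W/kW × 10000 m²/ha = 1864.25 kW/ha

1860 kW/ha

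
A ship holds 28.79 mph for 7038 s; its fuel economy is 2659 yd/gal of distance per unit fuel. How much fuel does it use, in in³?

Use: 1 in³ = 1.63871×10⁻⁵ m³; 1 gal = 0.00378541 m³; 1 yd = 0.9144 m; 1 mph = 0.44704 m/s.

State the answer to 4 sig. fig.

8606 in³

28.79 mph → 12.8703 m/s
d = v × t = 12.8703 × 7038 = 90581.2 m
2659 yd/gal → 642305 m/m³
V = d / (distance per unit fuel) = 90581.2 / 642305 = 0.141025 m³
In in³: 0.141025 / 1.63871×10⁻⁵ = 8605.85 in³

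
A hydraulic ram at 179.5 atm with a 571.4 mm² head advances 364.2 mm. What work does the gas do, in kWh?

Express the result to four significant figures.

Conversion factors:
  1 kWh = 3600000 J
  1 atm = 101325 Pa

179.5 atm → 1.81878×10⁷ Pa
571.4 mm² → 5.714×10⁻⁴ m²
F = P × A = 1.81878×10⁷ × 5.714×10⁻⁴ = 10392.5 N
364.2 mm → 0.3642 m
W = F × d = 10392.5 × 0.3642 = 3784.95 J
In kWh: 3784.95 / 3600000 = 0.00105138 kWh

0.001051 kWh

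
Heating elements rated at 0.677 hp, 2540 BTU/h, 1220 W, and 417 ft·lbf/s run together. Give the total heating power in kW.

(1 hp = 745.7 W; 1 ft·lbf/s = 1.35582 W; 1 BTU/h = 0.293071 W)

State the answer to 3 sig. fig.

3.03 kW

0.677 hp × 745.7 = 504.839 W
2540 BTU/h × 0.293071 = 744.4 W
1220 W (already W)
417 ft·lbf/s × 1.35582 = 565.377 W
Total: 504.839 + 744.4 + 1220 + 565.377 = 3034.62 W
In kW: 3034.62 / 1000 = 3.03462 kW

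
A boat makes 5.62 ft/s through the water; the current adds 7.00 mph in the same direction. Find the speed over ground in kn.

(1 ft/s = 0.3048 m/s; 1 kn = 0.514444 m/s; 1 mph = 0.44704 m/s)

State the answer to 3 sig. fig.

5.62 ft/s × 0.3048 = 1.71298 m/s
7.00 mph × 0.44704 = 3.12928 m/s
Total: 1.71298 + 3.12928 = 4.84226 m/s
In kn: 4.84226 / 0.514444 = 9.41261 kn

9.41 kn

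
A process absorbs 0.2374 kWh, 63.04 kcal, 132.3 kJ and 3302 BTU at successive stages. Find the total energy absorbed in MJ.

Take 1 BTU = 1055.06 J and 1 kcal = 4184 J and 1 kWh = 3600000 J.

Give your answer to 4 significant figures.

0.2374 kWh × 3600000 = 854640 J
63.04 kcal × 4184 = 263759 J
132.3 kJ × 1000 = 132300 J
3302 BTU × 1055.06 = 3.48381×10⁶ J
Combined: 854640 + 263759 + 132300 + 3.48381×10⁶ = 4.73451×10⁶ J
In MJ: 4.73451×10⁶ / 1000000 = 4.73451 MJ

4.735 MJ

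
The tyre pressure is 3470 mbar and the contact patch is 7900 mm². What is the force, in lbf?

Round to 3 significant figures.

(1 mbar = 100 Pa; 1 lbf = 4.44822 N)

3470 mbar × 100 → 347000 Pa
7900 mm² × 10⁻⁶ → 0.0079 m²
F = P × A = 347000 Pa × 0.0079 m² = 2741.3 N
2741.3 N ÷ (4.44822 N/lbf) = 616.269 lbf

616 lbf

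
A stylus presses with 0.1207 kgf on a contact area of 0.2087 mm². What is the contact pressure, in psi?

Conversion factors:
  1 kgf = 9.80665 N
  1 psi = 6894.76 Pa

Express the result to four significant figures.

0.1207 kgf × 9.80665 → 1.18366 N
0.2087 mm² × 10⁻⁶ → 2.087×10⁻⁷ m²
P = F / A = 1.18366 N / 2.087×10⁻⁷ m² = 5.67159×10⁶ Pa
5.67159×10⁶ Pa ÷ (6894.76 Pa/psi) = 822.594 psi

822.6 psi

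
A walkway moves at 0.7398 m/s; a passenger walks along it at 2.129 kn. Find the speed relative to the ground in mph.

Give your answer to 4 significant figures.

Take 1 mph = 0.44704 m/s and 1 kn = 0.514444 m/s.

0.7398 m/s (already m/s)
2.129 kn × 0.514444 = 1.09525 m/s
Sum: 0.7398 + 1.09525 = 1.83505 m/s
In mph: 1.83505 / 0.44704 = 4.10489 mph

4.105 mph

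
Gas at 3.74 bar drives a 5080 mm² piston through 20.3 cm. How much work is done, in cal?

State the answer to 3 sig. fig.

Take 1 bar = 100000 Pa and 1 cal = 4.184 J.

3.74 bar → 374000 Pa
5080 mm² → 0.00508 m²
F = P × A = 374000 × 0.00508 = 1899.92 N
20.3 cm → 0.203 m
W = F × d = 1899.92 × 0.203 = 385.684 J
In cal: 385.684 / 4.184 = 92.1807 cal

92.2 cal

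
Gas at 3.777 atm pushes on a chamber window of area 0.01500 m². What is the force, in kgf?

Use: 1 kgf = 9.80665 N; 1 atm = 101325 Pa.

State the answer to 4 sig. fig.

3.777 atm × 101325 → 382705 Pa
F = P × A = 382705 Pa × 0.015 m² = 5740.58 N
5740.58 N ÷ (9.80665 N/kgf) = 585.376 kgf

585.4 kgf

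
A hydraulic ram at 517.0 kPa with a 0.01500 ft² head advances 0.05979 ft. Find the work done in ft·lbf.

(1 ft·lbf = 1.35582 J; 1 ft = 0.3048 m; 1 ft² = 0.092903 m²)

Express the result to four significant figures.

9.684 ft·lbf

517.0 kPa → 517000 Pa
0.01500 ft² → 0.00139354 m²
F = P × A = 517000 × 0.00139354 = 720.46 N
0.05979 ft → 0.018224 m
W = F × d = 720.46 × 0.018224 = 13.1297 J
In ft·lbf: 13.1297 / 1.35582 = 9.68396 ft·lbf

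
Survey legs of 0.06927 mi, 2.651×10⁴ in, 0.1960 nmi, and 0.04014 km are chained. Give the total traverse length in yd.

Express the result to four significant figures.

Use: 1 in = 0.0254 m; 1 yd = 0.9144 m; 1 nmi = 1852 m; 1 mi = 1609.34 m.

1299 yd

0.06927 mi × 1609.34 → 111.479 m
2.651×10⁴ in × 0.0254 → 673.354 m
0.1960 nmi × 1852 → 362.992 m
0.04014 km × 1000 → 40.14 m
Sum: 111.479 + 673.354 + 362.992 + 40.14 = 1187.97 m
In yd: 1187.97 / 0.9144 = 1299.18 yd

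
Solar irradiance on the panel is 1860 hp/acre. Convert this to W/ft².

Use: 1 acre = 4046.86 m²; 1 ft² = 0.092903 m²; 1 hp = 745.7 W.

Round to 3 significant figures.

31.8 W/ft²

1860 hp/acre × 745.7 W/hp ÷ 4046.86 m²/acre = 342.735 W/m²
342.735 W/m² × 0.092903 m²/ft² = 31.8411 W/ft²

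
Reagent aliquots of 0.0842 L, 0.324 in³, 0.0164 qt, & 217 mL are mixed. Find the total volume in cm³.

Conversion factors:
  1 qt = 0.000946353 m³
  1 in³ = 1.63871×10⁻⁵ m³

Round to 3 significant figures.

322 cm³

0.0842 L × 0.001 = 8.42×10⁻⁵ m³
0.324 in³ × 1.63871×10⁻⁵ = 5.30942×10⁻⁶ m³
0.0164 qt × 0.000946353 = 1.55202×10⁻⁵ m³
217 mL × 10⁻⁶ = 2.17×10⁻⁴ m³
Total: 8.42×10⁻⁵ + 5.30942×10⁻⁶ + 1.55202×10⁻⁵ + 2.17×10⁻⁴ = 3.2203×10⁻⁴ m³
In cm³: 3.2203×10⁻⁴ / 10⁻⁶ = 322.03 cm³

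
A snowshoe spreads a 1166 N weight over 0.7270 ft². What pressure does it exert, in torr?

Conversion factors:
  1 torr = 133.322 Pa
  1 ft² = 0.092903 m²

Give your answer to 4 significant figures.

0.7270 ft² × 0.092903 → 0.0675405 m²
P = F / A = 1166 N / 0.0675405 m² = 17263.7 Pa
17263.7 Pa ÷ (133.322 Pa/torr) = 129.489 torr

129.5 torr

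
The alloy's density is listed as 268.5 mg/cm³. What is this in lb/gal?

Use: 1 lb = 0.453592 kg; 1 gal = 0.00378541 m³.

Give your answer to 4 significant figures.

268.5 mg/cm³ × 10⁻⁶ kg/mg ÷ 10⁻⁶ m³/cm³ = 268.5 kg/m³
268.5 kg/m³ ÷ 0.453592 kg/lb × 0.00378541 m³/gal = 2.24074 lb/gal

2.241 lb/gal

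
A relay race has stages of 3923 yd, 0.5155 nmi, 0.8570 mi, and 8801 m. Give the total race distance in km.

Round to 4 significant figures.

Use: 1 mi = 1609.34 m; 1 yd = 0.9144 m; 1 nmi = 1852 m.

14.72 km

3923 yd × 0.9144 = 3587.19 m
0.5155 nmi × 1852 = 954.706 m
0.8570 mi × 1609.34 = 1379.2 m
8801 m (already m)
Sum: 3587.19 + 954.706 + 1379.2 + 8801 = 14722.1 m
In km: 14722.1 / 1000 = 14.7221 km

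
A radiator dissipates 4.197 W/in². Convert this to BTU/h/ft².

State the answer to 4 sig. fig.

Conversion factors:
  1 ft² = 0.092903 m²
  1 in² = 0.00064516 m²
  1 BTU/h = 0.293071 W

4.197 W/in² ÷ 0.00064516 m²/in² = 6505.36 W/m²
6505.36 W/m² ÷ 0.293071 W/BTU/h × 0.092903 m²/ft² = 2062.19 BTU/h/ft²

2062 BTU/h/ft²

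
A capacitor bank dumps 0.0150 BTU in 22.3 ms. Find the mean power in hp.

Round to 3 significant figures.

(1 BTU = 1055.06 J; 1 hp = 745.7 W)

0.952 hp

0.0150 BTU × 1055.06 = 15.8259 J
22.3 ms × 0.001 = 0.0223 s
P = E / t = 15.8259 J / 0.0223 s = 709.682 W
709.682 W ÷ (745.7 W/hp) = 0.951699 hp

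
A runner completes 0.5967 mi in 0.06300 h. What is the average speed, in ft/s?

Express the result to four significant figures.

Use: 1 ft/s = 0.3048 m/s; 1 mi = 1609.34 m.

13.89 ft/s

0.5967 mi × 1609.34 = 960.293 m
0.06300 h × 3600 = 226.8 s
v = d / t = 960.293 m / 226.8 s = 4.2341 m/s
4.2341 m/s ÷ (0.3048 m/s/ft/s) = 13.8914 ft/s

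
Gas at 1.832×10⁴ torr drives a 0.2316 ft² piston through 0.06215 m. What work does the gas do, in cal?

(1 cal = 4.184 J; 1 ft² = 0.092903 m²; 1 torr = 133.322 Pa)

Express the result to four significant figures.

780.6 cal

1.832×10⁴ torr → 2.44246×10⁶ Pa
0.2316 ft² → 0.0215163 m²
F = P × A = 2.44246×10⁶ × 0.0215163 = 52552.7 N
W = F × d = 52552.7 × 0.06215 = 3266.15 J
In cal: 3266.15 / 4.184 = 780.629 cal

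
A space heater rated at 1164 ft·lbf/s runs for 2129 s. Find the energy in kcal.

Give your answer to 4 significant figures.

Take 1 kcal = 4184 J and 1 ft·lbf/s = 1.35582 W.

803.0 kcal

1164 ft·lbf/s × 1.35582 = 1578.17 W
E = P × t = 1578.17 W × 2129 s = 3.35992×10⁶ J
3.35992×10⁶ J ÷ (4184 J/kcal) = 803.04 kcal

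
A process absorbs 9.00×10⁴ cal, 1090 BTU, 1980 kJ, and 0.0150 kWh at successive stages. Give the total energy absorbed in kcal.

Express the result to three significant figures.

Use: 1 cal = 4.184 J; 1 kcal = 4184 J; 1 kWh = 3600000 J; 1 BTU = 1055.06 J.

851 kcal

9.00×10⁴ cal × 4.184 → 376560 J
1090 BTU × 1055.06 → 1.15002×10⁶ J
1980 kJ × 1000 → 1.98×10⁶ J
0.0150 kWh × 3600000 → 54000 J
Combined: 376560 + 1.15002×10⁶ + 1.98×10⁶ + 54000 = 3.56058×10⁶ J
In kcal: 3.56058×10⁶ / 4184 = 850.999 kcal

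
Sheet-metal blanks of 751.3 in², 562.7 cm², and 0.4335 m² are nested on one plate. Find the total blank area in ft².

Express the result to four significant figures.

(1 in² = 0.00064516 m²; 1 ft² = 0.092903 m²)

751.3 in² × 0.00064516 = 0.484709 m²
562.7 cm² × 0.0001 = 0.05627 m²
0.4335 m² (already m²)
Sum: 0.484709 + 0.05627 + 0.4335 = 0.974479 m²
In ft²: 0.974479 / 0.092903 = 10.4892 ft²

10.49 ft²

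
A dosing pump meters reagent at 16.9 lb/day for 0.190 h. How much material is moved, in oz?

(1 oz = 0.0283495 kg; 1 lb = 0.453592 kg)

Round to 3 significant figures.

16.9 lb/day → 8.87234×10⁻⁵ kg/s
0.190 h → 684 s
m = ṁ × t = 8.87234×10⁻⁵ × 684 = 0.0606868 kg
In oz: 0.0606868 / 0.0283495 = 2.14067 oz

2.14 oz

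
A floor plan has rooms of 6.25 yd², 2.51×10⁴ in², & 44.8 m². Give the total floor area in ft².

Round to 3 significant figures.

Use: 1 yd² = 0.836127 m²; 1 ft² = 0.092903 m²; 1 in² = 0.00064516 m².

713 ft²

6.25 yd² × 0.836127 → 5.22579 m²
2.51×10⁴ in² × 0.00064516 → 16.1935 m²
44.8 m² (already m²)
Combined: 5.22579 + 16.1935 + 44.8 = 66.2193 m²
In ft²: 66.2193 / 0.092903 = 712.779 ft²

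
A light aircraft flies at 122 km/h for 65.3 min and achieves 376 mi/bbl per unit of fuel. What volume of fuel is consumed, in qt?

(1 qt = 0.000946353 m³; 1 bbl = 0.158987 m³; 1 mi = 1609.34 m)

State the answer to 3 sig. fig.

36.9 qt

122 km/h → 33.8889 m/s
65.3 min → 3918 s
d = v × t = 33.8889 × 3918 = 132777 m
376 mi/bbl → 3.80605×10⁶ m/m³
V = d / (distance per unit fuel) = 132777 / 3.80605×10⁶ = 0.0348858 m³
In qt: 0.0348858 / 0.000946353 = 36.8634 qt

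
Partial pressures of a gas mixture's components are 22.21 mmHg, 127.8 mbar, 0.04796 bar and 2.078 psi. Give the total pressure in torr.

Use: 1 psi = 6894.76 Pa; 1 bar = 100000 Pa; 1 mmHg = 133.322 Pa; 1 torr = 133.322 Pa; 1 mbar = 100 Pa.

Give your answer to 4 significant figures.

22.21 mmHg × 133.322 → 2961.08 Pa
127.8 mbar × 100 → 12780 Pa
0.04796 bar × 100000 → 4796 Pa
2.078 psi × 6894.76 → 14327.3 Pa
Sum: 2961.08 + 12780 + 4796 + 14327.3 = 34864.4 Pa
In torr: 34864.4 / 133.322 = 261.505 torr

261.5 torr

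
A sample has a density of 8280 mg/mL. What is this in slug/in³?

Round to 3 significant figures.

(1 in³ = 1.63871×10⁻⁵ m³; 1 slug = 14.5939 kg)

0.00930 slug/in³

8280 mg/mL × 10⁻⁶ kg/mg ÷ 10⁻⁶ m³/mL = 8280 kg/m³
8280 kg/m³ ÷ 14.5939 kg/slug × 1.63871×10⁻⁵ m³/in³ = 0.00929739 slug/in³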